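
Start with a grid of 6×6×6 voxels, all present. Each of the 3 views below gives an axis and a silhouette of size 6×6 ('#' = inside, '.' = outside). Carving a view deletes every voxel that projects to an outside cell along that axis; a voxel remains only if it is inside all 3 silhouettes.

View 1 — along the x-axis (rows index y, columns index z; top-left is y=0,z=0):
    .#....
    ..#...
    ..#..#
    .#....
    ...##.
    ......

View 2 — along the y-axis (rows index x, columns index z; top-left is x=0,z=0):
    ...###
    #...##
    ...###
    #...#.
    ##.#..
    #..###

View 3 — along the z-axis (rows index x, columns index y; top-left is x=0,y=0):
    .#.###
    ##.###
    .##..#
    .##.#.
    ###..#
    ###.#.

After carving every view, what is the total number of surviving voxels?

initial block: 6^3 = 216
V1 x: intersect with YZ mask (7 set) -- 42 left
V2 y: intersect with XZ mask (18 set) -- 15 left
V3 z: intersect with XY mask (23 set) -- 9 left

remaining voxels: 9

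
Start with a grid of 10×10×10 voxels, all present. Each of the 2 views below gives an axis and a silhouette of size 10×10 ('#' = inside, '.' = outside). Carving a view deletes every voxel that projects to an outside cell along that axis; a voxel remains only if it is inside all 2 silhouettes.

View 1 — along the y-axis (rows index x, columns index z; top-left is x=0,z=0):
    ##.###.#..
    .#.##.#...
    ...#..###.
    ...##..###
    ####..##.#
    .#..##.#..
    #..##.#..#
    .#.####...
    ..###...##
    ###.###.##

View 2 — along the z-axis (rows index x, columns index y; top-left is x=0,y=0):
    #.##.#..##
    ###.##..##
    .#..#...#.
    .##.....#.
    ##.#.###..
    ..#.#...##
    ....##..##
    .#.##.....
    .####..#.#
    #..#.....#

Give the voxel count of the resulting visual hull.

initial block: 10^3 = 1000
V1 y: intersect with XZ mask (53 set) -- 530 left
V2 z: intersect with XY mask (45 set) -- 238 left

remaining voxels: 238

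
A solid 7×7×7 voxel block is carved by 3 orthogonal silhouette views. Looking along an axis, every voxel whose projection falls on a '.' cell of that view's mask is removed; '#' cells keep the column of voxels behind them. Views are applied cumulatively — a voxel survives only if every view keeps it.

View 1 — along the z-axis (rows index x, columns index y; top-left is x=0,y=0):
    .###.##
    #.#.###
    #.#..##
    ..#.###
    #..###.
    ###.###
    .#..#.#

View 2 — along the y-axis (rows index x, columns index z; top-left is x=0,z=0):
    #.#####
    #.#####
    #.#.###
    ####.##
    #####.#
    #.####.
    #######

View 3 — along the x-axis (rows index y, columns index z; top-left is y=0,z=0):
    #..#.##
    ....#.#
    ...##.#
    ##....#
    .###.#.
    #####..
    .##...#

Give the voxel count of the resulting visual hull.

before carving: 343 voxels (7×7×7)
  1. axis=2 (XY plane), |mask|=31  ⇒  voxels=217
  2. axis=1 (XZ plane), |mask|=41  ⇒  voxels=179
  3. axis=0 (YZ plane), |mask|=24  ⇒  voxels=89

remaining voxels: 89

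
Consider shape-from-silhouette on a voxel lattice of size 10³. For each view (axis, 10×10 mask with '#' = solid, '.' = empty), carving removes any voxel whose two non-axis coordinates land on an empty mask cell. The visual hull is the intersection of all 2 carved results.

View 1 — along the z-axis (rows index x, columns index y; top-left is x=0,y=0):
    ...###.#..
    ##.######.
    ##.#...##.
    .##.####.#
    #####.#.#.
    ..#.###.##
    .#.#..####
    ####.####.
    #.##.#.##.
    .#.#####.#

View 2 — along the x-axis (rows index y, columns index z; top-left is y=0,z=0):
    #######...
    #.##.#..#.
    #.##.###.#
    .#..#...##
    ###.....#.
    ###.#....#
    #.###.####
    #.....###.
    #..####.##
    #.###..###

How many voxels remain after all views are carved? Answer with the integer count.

initial block: 10^3 = 1000
after view 1 [z-axis, 64 of 100 cells solid] → remaining = 640
after view 2 [x-axis, 58 of 100 cells solid] → remaining = 361

|visual hull| = 361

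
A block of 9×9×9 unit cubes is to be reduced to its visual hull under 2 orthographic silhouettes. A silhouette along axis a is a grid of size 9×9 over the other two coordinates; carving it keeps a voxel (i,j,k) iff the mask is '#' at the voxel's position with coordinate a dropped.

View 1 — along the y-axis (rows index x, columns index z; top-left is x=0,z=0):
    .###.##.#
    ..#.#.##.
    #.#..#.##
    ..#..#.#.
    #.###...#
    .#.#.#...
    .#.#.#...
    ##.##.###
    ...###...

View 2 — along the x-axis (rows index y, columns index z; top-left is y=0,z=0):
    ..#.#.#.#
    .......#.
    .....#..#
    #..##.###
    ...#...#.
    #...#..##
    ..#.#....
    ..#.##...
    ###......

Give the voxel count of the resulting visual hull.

voxel count = 115

full grid |V| = 729
V1 y: intersect with XZ mask (39 set) -- 351 left
V2 x: intersect with YZ mask (27 set) -- 115 left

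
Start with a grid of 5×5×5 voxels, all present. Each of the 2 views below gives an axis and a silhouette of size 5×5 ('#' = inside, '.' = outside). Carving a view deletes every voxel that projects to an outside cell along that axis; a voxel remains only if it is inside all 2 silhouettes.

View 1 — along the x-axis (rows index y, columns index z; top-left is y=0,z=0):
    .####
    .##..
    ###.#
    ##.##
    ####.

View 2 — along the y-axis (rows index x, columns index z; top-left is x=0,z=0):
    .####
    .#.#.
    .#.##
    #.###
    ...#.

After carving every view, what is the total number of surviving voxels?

remaining voxels: 50

initial block: 5^3 = 125
[1] x-view keeps 18 columns → grid now 90
[2] y-view keeps 14 columns → grid now 50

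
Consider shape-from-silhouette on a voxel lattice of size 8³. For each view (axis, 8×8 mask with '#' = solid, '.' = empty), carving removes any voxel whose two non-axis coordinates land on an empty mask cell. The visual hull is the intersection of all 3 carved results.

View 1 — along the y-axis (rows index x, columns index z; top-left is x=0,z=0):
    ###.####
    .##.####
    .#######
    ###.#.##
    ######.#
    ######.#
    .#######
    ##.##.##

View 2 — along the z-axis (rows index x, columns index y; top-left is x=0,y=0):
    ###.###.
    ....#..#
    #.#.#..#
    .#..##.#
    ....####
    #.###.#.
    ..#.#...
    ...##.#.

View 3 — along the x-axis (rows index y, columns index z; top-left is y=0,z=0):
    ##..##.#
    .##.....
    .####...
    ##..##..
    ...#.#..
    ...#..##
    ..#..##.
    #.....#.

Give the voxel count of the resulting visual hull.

70 voxels

initial block: 8^3 = 512
V1 y: intersect with XZ mask (53 set) -- 424 left
V2 z: intersect with XY mask (30 set) -- 201 left
V3 x: intersect with YZ mask (25 set) -- 70 left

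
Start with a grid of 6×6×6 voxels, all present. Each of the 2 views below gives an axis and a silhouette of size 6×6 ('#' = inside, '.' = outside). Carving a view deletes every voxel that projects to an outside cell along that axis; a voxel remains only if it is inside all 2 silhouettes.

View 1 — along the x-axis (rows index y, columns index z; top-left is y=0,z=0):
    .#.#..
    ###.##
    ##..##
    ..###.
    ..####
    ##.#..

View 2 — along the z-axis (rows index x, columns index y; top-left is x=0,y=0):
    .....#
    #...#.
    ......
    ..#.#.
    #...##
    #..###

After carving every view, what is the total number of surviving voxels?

38 voxels

full grid |V| = 216
[1] x-view keeps 21 columns → grid now 126
[2] z-view keeps 12 columns → grid now 38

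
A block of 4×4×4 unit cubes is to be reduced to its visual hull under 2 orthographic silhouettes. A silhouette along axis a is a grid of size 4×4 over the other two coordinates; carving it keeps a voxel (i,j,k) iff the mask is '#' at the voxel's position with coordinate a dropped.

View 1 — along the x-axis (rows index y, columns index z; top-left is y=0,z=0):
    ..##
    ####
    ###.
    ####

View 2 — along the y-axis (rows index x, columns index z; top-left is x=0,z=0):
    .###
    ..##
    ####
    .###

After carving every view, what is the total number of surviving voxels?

full grid |V| = 64
  1. axis=0 (YZ plane), |mask|=13  ⇒  voxels=52
  2. axis=1 (XZ plane), |mask|=12  ⇒  voxels=40

remaining voxels: 40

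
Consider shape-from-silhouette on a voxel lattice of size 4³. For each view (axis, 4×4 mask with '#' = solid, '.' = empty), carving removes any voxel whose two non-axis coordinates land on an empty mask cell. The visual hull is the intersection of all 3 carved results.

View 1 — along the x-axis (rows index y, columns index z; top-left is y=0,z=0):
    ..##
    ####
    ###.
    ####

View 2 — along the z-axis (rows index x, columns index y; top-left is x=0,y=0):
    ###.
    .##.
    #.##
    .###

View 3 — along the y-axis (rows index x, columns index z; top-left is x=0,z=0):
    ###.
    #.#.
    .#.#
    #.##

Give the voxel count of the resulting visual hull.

start: 4×4×4 = 64 voxels
[1] x-view keeps 13 columns → grid now 52
[2] z-view keeps 11 columns → grid now 36
[3] y-view keeps 10 columns → grid now 23

remaining voxels: 23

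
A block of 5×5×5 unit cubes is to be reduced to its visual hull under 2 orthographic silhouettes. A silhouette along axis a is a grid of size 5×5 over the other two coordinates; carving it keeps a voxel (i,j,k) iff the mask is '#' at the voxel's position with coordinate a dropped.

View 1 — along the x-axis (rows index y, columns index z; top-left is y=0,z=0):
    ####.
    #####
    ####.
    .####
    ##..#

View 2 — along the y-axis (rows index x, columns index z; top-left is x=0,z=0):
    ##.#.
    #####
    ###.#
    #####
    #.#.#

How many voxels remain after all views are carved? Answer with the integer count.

start: 5×5×5 = 125 voxels
after view 1 [x-axis, 20 of 25 cells solid] → remaining = 100
after view 2 [y-axis, 20 of 25 cells solid] → remaining = 80

80 voxels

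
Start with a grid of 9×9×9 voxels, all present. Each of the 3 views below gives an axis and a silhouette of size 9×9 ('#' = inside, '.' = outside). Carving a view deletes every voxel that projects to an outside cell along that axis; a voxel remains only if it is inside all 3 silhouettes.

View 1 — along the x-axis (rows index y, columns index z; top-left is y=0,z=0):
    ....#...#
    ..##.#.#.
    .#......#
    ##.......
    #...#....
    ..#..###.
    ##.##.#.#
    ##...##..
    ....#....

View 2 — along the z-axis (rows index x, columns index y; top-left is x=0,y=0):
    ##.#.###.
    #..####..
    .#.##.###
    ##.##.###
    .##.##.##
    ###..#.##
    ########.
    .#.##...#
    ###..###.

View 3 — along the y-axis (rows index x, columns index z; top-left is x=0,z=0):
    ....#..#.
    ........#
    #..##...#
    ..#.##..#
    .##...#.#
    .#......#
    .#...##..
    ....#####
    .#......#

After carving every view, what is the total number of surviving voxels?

start: 9×9×9 = 729 voxels
  1. axis=0 (YZ plane), |mask|=27  ⇒  voxels=243
  2. axis=2 (XY plane), |mask|=54  ⇒  voxels=169
  3. axis=1 (XZ plane), |mask|=27  ⇒  voxels=56

remaining voxels: 56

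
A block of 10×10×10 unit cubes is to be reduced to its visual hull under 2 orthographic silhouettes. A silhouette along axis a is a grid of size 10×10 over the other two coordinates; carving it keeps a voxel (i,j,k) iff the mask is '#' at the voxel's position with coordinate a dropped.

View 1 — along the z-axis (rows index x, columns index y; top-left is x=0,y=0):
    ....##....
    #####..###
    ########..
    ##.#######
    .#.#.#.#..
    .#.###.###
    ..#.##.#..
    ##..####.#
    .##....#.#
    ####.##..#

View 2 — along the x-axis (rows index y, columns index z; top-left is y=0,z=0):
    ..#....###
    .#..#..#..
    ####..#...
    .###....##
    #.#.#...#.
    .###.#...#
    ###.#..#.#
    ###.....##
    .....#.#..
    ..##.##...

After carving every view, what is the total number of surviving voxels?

261 voxels

before carving: 1000 voxels (10×10×10)
after view 1 [z-axis, 60 of 100 cells solid] → remaining = 600
after view 2 [x-axis, 43 of 100 cells solid] → remaining = 261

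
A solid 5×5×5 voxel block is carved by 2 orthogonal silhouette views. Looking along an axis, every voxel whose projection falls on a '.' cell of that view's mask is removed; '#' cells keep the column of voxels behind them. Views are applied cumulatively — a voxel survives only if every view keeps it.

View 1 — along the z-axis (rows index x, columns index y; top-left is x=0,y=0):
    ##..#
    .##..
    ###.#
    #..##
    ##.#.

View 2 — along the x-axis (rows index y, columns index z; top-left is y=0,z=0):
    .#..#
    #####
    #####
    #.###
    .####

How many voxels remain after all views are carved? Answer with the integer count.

initial block: 5^3 = 125
V1 z: intersect with XY mask (15 set) -- 75 left
V2 x: intersect with YZ mask (20 set) -- 58 left

58 voxels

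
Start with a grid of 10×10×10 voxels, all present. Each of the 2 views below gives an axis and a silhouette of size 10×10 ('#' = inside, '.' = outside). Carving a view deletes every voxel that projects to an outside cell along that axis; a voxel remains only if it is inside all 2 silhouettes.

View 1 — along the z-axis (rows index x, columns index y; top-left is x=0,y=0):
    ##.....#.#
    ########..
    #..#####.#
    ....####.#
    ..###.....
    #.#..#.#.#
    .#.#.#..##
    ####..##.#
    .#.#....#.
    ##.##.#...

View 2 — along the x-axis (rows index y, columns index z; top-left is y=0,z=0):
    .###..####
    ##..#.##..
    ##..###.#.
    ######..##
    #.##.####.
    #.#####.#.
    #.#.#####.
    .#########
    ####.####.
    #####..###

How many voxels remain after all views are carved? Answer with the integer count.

remaining voxels: 375

before carving: 1000 voxels (10×10×10)
V1 z: intersect with XY mask (52 set) -- 520 left
V2 x: intersect with YZ mask (72 set) -- 375 left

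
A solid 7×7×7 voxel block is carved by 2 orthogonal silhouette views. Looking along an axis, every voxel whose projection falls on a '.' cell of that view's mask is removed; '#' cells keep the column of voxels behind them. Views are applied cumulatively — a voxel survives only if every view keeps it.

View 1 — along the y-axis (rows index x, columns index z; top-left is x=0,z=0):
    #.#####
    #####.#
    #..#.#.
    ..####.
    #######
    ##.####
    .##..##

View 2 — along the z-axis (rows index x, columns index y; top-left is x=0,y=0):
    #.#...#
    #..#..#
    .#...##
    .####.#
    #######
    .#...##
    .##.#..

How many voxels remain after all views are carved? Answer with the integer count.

voxel count = 144

initial block: 7^3 = 343
after view 1 [y-axis, 36 of 49 cells solid] → remaining = 252
after view 2 [z-axis, 27 of 49 cells solid] → remaining = 144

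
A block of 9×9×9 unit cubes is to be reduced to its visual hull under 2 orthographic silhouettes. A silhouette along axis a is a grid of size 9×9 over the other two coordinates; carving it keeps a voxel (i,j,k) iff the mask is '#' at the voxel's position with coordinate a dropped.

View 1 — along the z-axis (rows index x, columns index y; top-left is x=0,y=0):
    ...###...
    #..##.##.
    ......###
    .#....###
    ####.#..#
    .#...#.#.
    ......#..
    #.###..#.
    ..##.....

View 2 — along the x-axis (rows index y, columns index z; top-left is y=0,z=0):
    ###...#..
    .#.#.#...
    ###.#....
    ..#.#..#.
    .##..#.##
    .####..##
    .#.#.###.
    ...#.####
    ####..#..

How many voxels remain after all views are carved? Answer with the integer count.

initial block: 9^3 = 729
V1 z: intersect with XY mask (32 set) -- 288 left
V2 x: intersect with YZ mask (40 set) -- 141 left

remaining voxels: 141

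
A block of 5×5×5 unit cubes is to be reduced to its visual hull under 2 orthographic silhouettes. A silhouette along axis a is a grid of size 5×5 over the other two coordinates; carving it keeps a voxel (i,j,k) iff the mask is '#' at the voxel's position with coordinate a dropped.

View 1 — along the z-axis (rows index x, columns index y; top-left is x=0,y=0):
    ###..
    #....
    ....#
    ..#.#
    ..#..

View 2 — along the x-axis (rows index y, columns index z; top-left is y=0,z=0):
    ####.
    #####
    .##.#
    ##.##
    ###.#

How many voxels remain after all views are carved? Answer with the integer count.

|visual hull| = 30

initial block: 5^3 = 125
  1. axis=2 (XY plane), |mask|=8  ⇒  voxels=40
  2. axis=0 (YZ plane), |mask|=20  ⇒  voxels=30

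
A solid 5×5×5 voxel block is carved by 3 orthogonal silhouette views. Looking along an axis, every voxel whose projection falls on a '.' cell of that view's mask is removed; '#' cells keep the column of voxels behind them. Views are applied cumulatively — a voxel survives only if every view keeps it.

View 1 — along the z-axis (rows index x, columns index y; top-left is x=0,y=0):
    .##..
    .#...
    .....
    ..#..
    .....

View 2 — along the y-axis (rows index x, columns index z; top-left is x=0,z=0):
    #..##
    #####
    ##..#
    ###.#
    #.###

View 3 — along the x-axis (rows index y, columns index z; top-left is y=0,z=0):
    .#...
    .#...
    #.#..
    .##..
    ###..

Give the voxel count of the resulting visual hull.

before carving: 125 voxels (5×5×5)
[1] z-view keeps 4 columns → grid now 20
[2] y-view keeps 19 columns → grid now 15
[3] x-view keeps 9 columns → grid now 4

voxel count = 4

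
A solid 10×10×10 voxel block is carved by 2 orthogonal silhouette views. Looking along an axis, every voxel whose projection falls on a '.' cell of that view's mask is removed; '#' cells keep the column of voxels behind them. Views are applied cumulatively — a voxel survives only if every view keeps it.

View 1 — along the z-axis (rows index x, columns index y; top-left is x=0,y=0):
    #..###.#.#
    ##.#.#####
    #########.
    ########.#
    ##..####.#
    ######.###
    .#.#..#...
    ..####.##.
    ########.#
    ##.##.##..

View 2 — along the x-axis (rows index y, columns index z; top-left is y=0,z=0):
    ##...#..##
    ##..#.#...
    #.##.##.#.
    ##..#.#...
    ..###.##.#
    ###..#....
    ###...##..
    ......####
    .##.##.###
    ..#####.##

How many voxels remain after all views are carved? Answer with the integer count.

before carving: 1000 voxels (10×10×10)
step 1: project along z, AND mask (72/100) → |grid| = 720
step 2: project along x, AND mask (52/100) → |grid| = 359

remaining voxels: 359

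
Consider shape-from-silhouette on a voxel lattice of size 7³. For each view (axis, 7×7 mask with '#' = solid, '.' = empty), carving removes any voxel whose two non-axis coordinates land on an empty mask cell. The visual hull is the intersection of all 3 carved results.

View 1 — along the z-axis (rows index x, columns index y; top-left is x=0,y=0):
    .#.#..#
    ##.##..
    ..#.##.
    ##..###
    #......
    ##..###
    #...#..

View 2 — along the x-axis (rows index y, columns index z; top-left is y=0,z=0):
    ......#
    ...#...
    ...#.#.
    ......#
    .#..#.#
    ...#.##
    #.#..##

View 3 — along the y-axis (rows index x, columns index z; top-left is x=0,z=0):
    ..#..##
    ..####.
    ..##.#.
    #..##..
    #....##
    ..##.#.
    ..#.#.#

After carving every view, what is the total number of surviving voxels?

full grid |V| = 343
V1 z: intersect with XY mask (23 set) -- 161 left
V2 x: intersect with YZ mask (15 set) -- 49 left
V3 y: intersect with XZ mask (22 set) -- 23 left

23 voxels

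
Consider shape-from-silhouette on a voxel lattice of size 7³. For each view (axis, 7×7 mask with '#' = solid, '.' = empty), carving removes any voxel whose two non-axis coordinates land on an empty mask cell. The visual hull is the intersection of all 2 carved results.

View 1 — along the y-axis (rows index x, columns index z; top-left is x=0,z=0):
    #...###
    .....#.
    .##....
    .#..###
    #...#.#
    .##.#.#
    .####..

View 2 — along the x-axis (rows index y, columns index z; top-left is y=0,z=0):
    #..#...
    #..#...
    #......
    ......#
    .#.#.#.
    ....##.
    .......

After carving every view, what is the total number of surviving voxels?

before carving: 343 voxels (7×7×7)
after view 1 [y-axis, 22 of 49 cells solid] → remaining = 154
after view 2 [x-axis, 11 of 49 cells solid] → remaining = 28

28 voxels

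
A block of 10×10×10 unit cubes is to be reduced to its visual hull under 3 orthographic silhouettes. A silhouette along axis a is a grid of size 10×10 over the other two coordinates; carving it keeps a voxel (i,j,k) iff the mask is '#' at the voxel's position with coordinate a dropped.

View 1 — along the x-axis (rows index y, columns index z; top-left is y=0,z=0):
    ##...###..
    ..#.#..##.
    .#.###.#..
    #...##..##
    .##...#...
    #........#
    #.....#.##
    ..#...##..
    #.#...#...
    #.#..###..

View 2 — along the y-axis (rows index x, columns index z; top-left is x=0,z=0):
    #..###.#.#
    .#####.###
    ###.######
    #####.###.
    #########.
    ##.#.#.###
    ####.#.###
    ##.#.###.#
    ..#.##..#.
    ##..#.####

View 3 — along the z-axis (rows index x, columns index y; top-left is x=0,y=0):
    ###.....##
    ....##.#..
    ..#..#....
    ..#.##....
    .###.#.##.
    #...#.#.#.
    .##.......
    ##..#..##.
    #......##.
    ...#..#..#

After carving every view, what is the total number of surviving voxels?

full grid |V| = 1000
after view 1 [x-axis, 39 of 100 cells solid] → remaining = 390
after view 2 [y-axis, 73 of 100 cells solid] → remaining = 282
after view 3 [z-axis, 36 of 100 cells solid] → remaining = 94

94 voxels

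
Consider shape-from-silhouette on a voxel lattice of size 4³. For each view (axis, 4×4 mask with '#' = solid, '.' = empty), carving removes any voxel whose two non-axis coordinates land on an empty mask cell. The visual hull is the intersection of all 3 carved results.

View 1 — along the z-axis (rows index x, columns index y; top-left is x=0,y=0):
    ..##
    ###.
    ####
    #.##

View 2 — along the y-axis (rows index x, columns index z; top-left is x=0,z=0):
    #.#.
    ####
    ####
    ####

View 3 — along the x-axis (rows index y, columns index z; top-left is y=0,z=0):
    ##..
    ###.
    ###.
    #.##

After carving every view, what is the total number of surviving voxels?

initial block: 4^3 = 64
step 1: project along z, AND mask (12/16) → |grid| = 48
step 2: project along y, AND mask (14/16) → |grid| = 44
step 3: project along x, AND mask (11/16) → |grid| = 31

remaining voxels: 31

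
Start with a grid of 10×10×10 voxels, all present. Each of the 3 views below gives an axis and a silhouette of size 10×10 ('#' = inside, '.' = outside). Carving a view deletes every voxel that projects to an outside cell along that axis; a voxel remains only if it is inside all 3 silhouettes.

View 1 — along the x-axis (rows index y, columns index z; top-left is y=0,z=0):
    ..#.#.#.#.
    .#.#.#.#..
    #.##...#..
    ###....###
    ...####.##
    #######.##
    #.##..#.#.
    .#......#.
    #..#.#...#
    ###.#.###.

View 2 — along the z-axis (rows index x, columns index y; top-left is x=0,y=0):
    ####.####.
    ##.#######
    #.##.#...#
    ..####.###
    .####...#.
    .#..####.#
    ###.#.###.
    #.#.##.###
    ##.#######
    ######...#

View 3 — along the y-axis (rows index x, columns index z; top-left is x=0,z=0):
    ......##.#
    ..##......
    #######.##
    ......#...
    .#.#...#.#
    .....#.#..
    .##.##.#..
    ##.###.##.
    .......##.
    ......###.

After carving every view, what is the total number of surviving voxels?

voxel count = 126

full grid |V| = 1000
V1 x: intersect with YZ mask (51 set) -- 510 left
V2 z: intersect with XY mask (70 set) -- 362 left
V3 y: intersect with XZ mask (38 set) -- 126 left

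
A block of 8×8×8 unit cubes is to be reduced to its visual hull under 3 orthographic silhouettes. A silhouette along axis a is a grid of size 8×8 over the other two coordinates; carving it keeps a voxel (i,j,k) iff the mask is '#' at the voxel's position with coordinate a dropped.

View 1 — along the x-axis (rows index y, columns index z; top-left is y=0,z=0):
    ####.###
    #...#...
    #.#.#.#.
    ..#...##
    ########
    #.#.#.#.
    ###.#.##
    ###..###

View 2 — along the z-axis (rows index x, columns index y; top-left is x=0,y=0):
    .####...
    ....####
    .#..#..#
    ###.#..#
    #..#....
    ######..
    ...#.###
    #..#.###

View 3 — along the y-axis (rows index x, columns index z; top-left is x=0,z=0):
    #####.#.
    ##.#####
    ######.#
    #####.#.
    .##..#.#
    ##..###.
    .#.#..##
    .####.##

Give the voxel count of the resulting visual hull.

initial block: 8^3 = 512
step 1: project along x, AND mask (40/64) → |grid| = 320
step 2: project along z, AND mask (33/64) → |grid| = 167
step 3: project along y, AND mask (45/64) → |grid| = 122

|visual hull| = 122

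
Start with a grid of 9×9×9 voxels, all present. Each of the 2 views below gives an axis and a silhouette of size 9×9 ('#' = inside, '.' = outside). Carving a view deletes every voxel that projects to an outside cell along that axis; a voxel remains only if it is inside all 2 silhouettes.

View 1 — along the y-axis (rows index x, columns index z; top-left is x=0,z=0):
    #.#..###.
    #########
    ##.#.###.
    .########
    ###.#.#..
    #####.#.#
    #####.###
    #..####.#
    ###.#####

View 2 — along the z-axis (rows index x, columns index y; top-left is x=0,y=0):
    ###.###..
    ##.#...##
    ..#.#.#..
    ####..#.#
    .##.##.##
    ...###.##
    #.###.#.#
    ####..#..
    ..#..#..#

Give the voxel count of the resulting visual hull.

full grid |V| = 729
after view 1 [y-axis, 62 of 81 cells solid] → remaining = 558
after view 2 [z-axis, 45 of 81 cells solid] → remaining = 308

308 voxels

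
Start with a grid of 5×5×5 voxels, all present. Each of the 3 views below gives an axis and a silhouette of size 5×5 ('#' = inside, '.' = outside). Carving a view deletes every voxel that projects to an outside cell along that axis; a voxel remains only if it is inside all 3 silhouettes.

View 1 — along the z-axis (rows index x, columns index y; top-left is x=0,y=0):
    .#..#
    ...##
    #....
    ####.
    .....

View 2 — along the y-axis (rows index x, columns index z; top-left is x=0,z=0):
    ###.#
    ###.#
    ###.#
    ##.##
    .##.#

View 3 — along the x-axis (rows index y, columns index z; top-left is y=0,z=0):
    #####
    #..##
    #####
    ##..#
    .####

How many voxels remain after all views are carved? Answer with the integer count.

remaining voxels: 29

start: 5×5×5 = 125 voxels
carve view 1 (along z, XY-mask fill 9/25): 45 voxels remain
carve view 2 (along y, XZ-mask fill 19/25): 36 voxels remain
carve view 3 (along x, YZ-mask fill 20/25): 29 voxels remain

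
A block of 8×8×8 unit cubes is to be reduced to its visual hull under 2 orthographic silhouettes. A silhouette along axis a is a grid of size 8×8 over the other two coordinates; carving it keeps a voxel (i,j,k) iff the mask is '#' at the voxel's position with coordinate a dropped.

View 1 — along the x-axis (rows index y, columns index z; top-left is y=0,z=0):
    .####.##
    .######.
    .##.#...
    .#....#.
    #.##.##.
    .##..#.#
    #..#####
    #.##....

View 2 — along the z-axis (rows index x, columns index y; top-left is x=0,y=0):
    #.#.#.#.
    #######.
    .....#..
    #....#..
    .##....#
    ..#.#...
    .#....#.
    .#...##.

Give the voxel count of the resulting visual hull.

start: 8×8×8 = 512 voxels
step 1: project along x, AND mask (35/64) → |grid| = 280
step 2: project along z, AND mask (24/64) → |grid| = 114

voxel count = 114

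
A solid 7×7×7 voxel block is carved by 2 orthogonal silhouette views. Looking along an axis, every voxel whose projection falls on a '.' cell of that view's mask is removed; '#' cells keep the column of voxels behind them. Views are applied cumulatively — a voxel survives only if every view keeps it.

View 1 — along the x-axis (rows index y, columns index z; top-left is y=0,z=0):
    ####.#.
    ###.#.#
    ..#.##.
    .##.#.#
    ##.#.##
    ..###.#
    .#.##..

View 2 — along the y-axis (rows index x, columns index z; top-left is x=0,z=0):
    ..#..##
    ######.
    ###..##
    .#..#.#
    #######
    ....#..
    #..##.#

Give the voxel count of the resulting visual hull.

remaining voxels: 121

full grid |V| = 343
carve view 1 (along x, YZ-mask fill 29/49): 203 voxels remain
carve view 2 (along y, XZ-mask fill 29/49): 121 voxels remain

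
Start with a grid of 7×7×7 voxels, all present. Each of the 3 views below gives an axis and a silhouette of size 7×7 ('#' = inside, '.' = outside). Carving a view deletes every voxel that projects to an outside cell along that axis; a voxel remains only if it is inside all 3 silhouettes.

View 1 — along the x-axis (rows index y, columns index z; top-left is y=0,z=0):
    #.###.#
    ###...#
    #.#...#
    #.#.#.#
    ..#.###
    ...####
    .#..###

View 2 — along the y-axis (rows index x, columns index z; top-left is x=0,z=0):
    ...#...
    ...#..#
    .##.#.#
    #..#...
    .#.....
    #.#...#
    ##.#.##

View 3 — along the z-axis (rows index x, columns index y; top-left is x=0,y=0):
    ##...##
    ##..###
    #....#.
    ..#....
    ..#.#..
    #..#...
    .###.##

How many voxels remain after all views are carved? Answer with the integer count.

initial block: 7^3 = 343
after view 1 [x-axis, 28 of 49 cells solid] → remaining = 196
after view 2 [y-axis, 18 of 49 cells solid] → remaining = 72
after view 3 [z-axis, 21 of 49 cells solid] → remaining = 34

remaining voxels: 34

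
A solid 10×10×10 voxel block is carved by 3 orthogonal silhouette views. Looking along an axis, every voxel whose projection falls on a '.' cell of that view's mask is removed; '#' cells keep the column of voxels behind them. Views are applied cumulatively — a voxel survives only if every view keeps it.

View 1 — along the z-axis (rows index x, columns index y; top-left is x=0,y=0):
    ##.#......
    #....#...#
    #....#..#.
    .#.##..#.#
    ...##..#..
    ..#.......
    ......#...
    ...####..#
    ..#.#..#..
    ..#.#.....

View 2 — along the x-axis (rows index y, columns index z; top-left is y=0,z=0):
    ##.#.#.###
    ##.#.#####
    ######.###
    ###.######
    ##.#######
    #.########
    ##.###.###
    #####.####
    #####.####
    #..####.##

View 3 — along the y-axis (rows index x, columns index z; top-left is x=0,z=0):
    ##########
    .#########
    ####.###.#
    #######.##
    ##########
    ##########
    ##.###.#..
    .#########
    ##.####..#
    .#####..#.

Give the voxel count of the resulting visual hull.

start: 10×10×10 = 1000 voxels
after view 1 [z-axis, 29 of 100 cells solid] → remaining = 290
after view 2 [x-axis, 84 of 100 cells solid] → remaining = 245
after view 3 [y-axis, 84 of 100 cells solid] → remaining = 211

|visual hull| = 211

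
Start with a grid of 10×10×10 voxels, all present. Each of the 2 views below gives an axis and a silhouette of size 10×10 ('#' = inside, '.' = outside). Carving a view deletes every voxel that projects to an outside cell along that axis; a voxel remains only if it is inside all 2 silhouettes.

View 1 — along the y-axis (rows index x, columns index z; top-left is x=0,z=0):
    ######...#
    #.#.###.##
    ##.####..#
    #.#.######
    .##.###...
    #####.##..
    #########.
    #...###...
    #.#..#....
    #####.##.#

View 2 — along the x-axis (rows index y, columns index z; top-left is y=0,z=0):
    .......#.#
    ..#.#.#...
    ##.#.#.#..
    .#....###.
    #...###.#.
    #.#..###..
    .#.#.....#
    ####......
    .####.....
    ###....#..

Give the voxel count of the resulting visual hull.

full grid |V| = 1000
V1 y: intersect with XZ mask (65 set) -- 650 left
V2 x: intersect with YZ mask (39 set) -- 260 left

|visual hull| = 260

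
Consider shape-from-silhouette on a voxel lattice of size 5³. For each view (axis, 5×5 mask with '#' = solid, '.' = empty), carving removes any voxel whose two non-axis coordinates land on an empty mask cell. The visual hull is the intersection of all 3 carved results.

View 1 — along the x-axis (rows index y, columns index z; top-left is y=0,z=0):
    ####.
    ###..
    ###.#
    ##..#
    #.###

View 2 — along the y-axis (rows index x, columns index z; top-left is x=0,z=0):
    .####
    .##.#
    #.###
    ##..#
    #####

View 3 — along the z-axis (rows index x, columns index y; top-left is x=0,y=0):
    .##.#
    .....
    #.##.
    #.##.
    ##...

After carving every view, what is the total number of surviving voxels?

before carving: 125 voxels (5×5×5)
  1. axis=0 (YZ plane), |mask|=18  ⇒  voxels=90
  2. axis=1 (XZ plane), |mask|=19  ⇒  voxels=68
  3. axis=2 (XY plane), |mask|=11  ⇒  voxels=31

remaining voxels: 31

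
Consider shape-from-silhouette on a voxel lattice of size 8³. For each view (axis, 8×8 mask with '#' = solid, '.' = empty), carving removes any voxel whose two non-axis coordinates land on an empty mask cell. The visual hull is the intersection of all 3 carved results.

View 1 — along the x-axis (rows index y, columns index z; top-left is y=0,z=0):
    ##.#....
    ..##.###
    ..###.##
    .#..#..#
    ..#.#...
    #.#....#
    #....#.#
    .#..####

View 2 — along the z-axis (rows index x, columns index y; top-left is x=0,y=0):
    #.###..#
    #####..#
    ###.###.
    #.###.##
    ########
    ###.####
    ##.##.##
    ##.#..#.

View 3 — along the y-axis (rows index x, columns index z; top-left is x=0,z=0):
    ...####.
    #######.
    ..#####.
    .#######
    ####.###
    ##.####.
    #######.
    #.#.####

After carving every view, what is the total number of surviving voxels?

129 voxels

full grid |V| = 512
V1 x: intersect with YZ mask (29 set) -- 232 left
V2 z: intersect with XY mask (48 set) -- 173 left
V3 y: intersect with XZ mask (49 set) -- 129 left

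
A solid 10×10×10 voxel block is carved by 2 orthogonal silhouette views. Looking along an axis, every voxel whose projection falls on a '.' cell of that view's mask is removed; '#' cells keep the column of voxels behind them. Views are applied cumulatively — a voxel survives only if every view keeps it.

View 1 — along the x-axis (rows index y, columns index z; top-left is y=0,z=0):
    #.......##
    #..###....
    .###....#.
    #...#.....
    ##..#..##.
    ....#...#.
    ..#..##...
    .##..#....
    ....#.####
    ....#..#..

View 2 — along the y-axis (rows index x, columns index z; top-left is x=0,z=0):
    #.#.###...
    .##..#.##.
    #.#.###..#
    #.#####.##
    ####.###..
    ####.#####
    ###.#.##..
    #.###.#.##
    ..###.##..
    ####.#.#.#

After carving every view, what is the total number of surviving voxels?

start: 10×10×10 = 1000 voxels
V1 x: intersect with YZ mask (33 set) -- 330 left
V2 y: intersect with XZ mask (65 set) -- 210 left

|visual hull| = 210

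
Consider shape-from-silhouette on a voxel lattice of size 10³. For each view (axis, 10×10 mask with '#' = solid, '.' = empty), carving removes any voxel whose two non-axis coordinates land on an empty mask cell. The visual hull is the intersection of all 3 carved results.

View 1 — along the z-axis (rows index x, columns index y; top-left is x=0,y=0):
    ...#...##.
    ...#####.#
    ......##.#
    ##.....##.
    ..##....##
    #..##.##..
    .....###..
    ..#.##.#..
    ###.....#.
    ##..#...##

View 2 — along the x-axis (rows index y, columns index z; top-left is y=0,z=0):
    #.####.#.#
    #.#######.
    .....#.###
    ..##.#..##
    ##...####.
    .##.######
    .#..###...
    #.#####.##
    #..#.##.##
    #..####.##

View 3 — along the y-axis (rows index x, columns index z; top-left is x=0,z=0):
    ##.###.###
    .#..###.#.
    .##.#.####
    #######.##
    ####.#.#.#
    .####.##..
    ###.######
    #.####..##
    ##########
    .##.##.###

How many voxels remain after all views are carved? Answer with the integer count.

before carving: 1000 voxels (10×10×10)
[1] z-view keeps 41 columns → grid now 410
[2] x-view keeps 63 columns → grid now 262
[3] y-view keeps 75 columns → grid now 191

191 voxels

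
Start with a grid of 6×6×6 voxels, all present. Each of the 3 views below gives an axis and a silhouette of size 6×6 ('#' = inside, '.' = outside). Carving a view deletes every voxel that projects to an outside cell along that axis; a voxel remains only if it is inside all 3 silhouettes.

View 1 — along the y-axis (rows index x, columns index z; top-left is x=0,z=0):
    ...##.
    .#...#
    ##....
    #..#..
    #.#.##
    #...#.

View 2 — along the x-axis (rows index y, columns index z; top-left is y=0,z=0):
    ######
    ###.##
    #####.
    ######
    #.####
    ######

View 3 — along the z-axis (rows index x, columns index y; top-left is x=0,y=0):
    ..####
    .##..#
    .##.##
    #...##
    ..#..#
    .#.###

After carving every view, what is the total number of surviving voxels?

start: 6×6×6 = 216 voxels
carve view 1 (along y, XZ-mask fill 14/36): 84 voxels remain
carve view 2 (along x, YZ-mask fill 33/36): 78 voxels remain
carve view 3 (along z, XY-mask fill 20/36): 41 voxels remain

|visual hull| = 41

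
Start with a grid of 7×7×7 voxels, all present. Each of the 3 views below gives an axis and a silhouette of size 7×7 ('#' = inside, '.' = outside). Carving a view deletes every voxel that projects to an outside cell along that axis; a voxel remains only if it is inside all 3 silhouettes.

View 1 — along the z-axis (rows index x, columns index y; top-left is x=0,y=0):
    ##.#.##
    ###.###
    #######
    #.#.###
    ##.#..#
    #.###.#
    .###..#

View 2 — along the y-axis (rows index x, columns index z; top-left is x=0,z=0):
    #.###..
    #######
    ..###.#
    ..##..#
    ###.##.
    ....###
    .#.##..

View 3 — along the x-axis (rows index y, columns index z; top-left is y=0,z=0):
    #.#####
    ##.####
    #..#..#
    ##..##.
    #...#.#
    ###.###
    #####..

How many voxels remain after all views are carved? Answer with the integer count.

before carving: 343 voxels (7×7×7)
carve view 1 (along z, XY-mask fill 36/49): 252 voxels remain
carve view 2 (along y, XZ-mask fill 29/49): 152 voxels remain
carve view 3 (along x, YZ-mask fill 33/49): 107 voxels remain

107 voxels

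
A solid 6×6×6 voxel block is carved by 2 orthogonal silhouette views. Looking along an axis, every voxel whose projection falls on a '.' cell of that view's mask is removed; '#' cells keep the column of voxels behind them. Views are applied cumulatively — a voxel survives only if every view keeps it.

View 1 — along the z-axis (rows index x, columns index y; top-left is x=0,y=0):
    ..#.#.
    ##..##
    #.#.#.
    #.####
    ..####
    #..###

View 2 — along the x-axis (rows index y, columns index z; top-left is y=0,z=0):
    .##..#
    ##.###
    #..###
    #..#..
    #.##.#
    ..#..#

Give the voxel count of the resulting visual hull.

before carving: 216 voxels (6×6×6)
  1. axis=2 (XY plane), |mask|=22  ⇒  voxels=132
  2. axis=0 (YZ plane), |mask|=20  ⇒  voxels=71

71 voxels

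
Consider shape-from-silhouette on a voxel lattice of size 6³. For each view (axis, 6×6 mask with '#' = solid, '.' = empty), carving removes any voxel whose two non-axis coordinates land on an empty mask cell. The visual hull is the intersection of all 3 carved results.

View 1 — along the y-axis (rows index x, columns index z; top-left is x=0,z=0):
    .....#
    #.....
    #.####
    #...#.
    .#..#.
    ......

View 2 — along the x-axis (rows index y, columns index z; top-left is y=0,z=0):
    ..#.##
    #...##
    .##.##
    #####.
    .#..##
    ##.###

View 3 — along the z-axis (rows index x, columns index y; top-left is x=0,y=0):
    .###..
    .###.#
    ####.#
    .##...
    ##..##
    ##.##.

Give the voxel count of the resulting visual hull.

before carving: 216 voxels (6×6×6)
  1. axis=1 (XZ plane), |mask|=11  ⇒  voxels=66
  2. axis=0 (YZ plane), |mask|=23  ⇒  voxels=46
  3. axis=2 (XY plane), |mask|=22  ⇒  voxels=31

voxel count = 31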